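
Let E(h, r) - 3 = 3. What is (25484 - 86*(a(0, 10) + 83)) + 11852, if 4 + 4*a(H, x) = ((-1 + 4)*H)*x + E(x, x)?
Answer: 30155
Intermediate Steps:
E(h, r) = 6 (E(h, r) = 3 + 3 = 6)
a(H, x) = ½ + 3*H*x/4 (a(H, x) = -1 + (((-1 + 4)*H)*x + 6)/4 = -1 + ((3*H)*x + 6)/4 = -1 + (3*H*x + 6)/4 = -1 + (6 + 3*H*x)/4 = -1 + (3/2 + 3*H*x/4) = ½ + 3*H*x/4)
(25484 - 86*(a(0, 10) + 83)) + 11852 = (25484 - 86*((½ + (¾)*0*10) + 83)) + 11852 = (25484 - 86*((½ + 0) + 83)) + 11852 = (25484 - 86*(½ + 83)) + 11852 = (25484 - 86*167/2) + 11852 = (25484 - 7181) + 11852 = 18303 + 11852 = 30155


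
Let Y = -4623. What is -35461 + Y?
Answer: -40084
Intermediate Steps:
-35461 + Y = -35461 - 4623 = -40084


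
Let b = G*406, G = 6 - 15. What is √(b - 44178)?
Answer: 2*I*√11958 ≈ 218.71*I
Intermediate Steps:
G = -9
b = -3654 (b = -9*406 = -3654)
√(b - 44178) = √(-3654 - 44178) = √(-47832) = 2*I*√11958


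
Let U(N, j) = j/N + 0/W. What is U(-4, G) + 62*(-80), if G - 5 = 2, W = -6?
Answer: -19847/4 ≈ -4961.8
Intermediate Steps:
G = 7 (G = 5 + 2 = 7)
U(N, j) = j/N (U(N, j) = j/N + 0/(-6) = j/N + 0*(-⅙) = j/N + 0 = j/N)
U(-4, G) + 62*(-80) = 7/(-4) + 62*(-80) = 7*(-¼) - 4960 = -7/4 - 4960 = -19847/4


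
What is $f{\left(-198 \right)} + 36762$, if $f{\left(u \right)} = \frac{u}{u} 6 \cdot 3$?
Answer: $36780$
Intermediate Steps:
$f{\left(u \right)} = 18$ ($f{\left(u \right)} = 1 \cdot 6 \cdot 3 = 6 \cdot 3 = 18$)
$f{\left(-198 \right)} + 36762 = 18 + 36762 = 36780$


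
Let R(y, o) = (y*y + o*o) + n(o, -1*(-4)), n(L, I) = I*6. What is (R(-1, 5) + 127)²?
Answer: 31329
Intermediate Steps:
n(L, I) = 6*I
R(y, o) = 24 + o² + y² (R(y, o) = (y*y + o*o) + 6*(-1*(-4)) = (y² + o²) + 6*4 = (o² + y²) + 24 = 24 + o² + y²)
(R(-1, 5) + 127)² = ((24 + 5² + (-1)²) + 127)² = ((24 + 25 + 1) + 127)² = (50 + 127)² = 177² = 31329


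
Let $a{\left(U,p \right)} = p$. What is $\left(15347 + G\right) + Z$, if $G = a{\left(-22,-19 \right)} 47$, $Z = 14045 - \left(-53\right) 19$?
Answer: $29506$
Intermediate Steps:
$Z = 15052$ ($Z = 14045 - -1007 = 14045 + 1007 = 15052$)
$G = -893$ ($G = \left(-19\right) 47 = -893$)
$\left(15347 + G\right) + Z = \left(15347 - 893\right) + 15052 = 14454 + 15052 = 29506$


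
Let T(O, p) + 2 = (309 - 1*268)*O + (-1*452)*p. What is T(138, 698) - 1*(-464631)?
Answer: 154791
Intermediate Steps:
T(O, p) = -2 - 452*p + 41*O (T(O, p) = -2 + ((309 - 1*268)*O + (-1*452)*p) = -2 + ((309 - 268)*O - 452*p) = -2 + (41*O - 452*p) = -2 + (-452*p + 41*O) = -2 - 452*p + 41*O)
T(138, 698) - 1*(-464631) = (-2 - 452*698 + 41*138) - 1*(-464631) = (-2 - 315496 + 5658) + 464631 = -309840 + 464631 = 154791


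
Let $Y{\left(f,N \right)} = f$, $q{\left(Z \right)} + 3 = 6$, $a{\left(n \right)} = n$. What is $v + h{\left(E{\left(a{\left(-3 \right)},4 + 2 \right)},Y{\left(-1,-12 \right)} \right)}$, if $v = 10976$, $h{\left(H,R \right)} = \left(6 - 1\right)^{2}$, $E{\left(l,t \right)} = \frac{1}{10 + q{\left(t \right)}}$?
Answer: $11001$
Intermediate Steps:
$q{\left(Z \right)} = 3$ ($q{\left(Z \right)} = -3 + 6 = 3$)
$E{\left(l,t \right)} = \frac{1}{13}$ ($E{\left(l,t \right)} = \frac{1}{10 + 3} = \frac{1}{13}$)
$h{\left(H,R \right)} = 25$ ($h{\left(H,R \right)} = 5^{2} = 25$)
$v + h{\left(E{\left(a{\left(-3 \right)},4 + 2 \right)},Y{\left(-1,-12 \right)} \right)} = 10976 + 25 = 11001$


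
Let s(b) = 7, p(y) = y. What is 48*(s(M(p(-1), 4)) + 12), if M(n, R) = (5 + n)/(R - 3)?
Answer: 912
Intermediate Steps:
M(n, R) = (5 + n)/(-3 + R)
48*(s(M(p(-1), 4)) + 12) = 48*(7 + 12) = 48*19 = 912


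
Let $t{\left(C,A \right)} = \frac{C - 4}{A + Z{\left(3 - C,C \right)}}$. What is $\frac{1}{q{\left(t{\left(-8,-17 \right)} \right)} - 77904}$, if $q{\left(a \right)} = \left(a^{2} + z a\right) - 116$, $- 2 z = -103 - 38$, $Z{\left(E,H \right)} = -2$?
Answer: $- \frac{361}{28149002} \approx -1.2825 \cdot 10^{-5}$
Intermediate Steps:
$z = \frac{141}{2}$ ($z = - \frac{-103 - 38}{2} = \left(- \frac{1}{2}\right) \left(-141\right) = \frac{141}{2} \approx 70.5$)
$t{\left(C,A \right)} = \frac{-4 + C}{-2 + A}$ ($t{\left(C,A \right)} = \frac{C - 4}{A - 2} = \frac{-4 + C}{-2 + A}$)
$q{\left(a \right)} = -116 + a^{2} + \frac{141 a}{2}$ ($q{\left(a \right)} = \left(a^{2} + \frac{141 a}{2}\right) - 116 = -116 + a^{2} + \frac{141 a}{2}$)
$\frac{1}{q{\left(t{\left(-8,-17 \right)} \right)} - 77904} = \frac{1}{\left(-116 + \left(\frac{-4 - 8}{-2 - 17}\right)^{2} + \frac{141 \frac{-4 - 8}{-2 - 17}}{2}\right) - 77904} = \frac{1}{\left(-116 + \left(\frac{1}{-19} \left(-12\right)\right)^{2} + \frac{141 \frac{1}{-19} \left(-12\right)}{2}\right) - 77904} = \frac{1}{\left(-116 + \left(\left(- \frac{1}{19}\right) \left(-12\right)\right)^{2} + \frac{141 \left(\left(- \frac{1}{19}\right) \left(-12\right)\right)}{2}\right) - 77904} = \frac{1}{\left(-116 + \left(\frac{12}{19}\right)^{2} + \frac{141}{2} \cdot \frac{12}{19}\right) - 77904} = \frac{1}{\left(-116 + \frac{144}{361} + \frac{846}{19}\right) - 77904} = \frac{1}{- \frac{25658}{361} - 77904} = \frac{1}{- \frac{28149002}{361}} = - \frac{361}{28149002}$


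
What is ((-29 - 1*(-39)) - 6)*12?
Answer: 48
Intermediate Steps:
((-29 - 1*(-39)) - 6)*12 = ((-29 + 39) - 6)*12 = (10 - 6)*12 = 4*12 = 48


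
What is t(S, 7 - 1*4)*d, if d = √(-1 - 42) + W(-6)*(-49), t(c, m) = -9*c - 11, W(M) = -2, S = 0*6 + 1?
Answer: -1960 - 20*I*√43 ≈ -1960.0 - 131.15*I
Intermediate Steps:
S = 1 (S = 0 + 1 = 1)
t(c, m) = -11 - 9*c
d = 98 + I*√43 (d = √(-1 - 42) - 2*(-49) = √(-43) + 98 = I*√43 + 98 = 98 + I*√43 ≈ 98.0 + 6.5574*I)
t(S, 7 - 1*4)*d = (-11 - 9*1)*(98 + I*√43) = (-11 - 9)*(98 + I*√43) = -20*(98 + I*√43) = -1960 - 20*I*√43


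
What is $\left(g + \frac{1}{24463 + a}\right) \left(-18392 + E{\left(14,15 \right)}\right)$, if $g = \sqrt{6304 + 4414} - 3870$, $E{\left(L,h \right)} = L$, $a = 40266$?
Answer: $\frac{4603711586562}{64729} - 18378 \sqrt{10718} \approx 6.922 \cdot 10^{7}$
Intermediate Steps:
$g = -3870 + \sqrt{10718}$ ($g = \sqrt{10718} - 3870 = -3870 + \sqrt{10718} \approx -3766.5$)
$\left(g + \frac{1}{24463 + a}\right) \left(-18392 + E{\left(14,15 \right)}\right) = \left(\left(-3870 + \sqrt{10718}\right) + \frac{1}{24463 + 40266}\right) \left(-18392 + 14\right) = \left(\left(-3870 + \sqrt{10718}\right) + \frac{1}{64729}\right) \left(-18378\right) = \left(- \frac{250501229}{64729} + \sqrt{10718}\right) \left(-18378\right) = \frac{4603711586562}{64729} - 18378 \sqrt{10718}$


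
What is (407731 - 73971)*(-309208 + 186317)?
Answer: -41016100160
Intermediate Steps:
(407731 - 73971)*(-309208 + 186317) = 333760*(-122891) = -41016100160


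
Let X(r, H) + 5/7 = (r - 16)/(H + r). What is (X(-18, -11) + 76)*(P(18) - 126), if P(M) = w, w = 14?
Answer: -248336/29 ≈ -8563.3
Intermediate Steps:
X(r, H) = -5/7 + (-16 + r)/(H + r) (X(r, H) = -5/7 + (r - 16)/(H + r) = -5/7 + (-16 + r)/(H + r))
P(M) = 14
(X(-18, -11) + 76)*(P(18) - 126) = ((-112 - 5*(-11) + 2*(-18))/(7*(-11 - 18)) + 76)*(14 - 126) = ((1/7)*(-112 + 55 - 36)/(-29) + 76)*(-112) = ((1/7)*(-1/29)*(-93) + 76)*(-112) = (93/203 + 76)*(-112) = (15521/203)*(-112) = -248336/29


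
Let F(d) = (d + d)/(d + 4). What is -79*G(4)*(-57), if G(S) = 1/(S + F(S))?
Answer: 4503/5 ≈ 900.60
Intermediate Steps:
F(d) = 2*d/(4 + d) (F(d) = (2*d)/(4 + d) = 2*d/(4 + d))
G(S) = 1/(S + 2*S/(4 + S))
-79*G(4)*(-57) = -79*(4 + 4)/(4*(6 + 4))*(-57) = -79*8/(4*10)*(-57) = -79*1/5*(-57) = -79/5*(-57) = 4503/5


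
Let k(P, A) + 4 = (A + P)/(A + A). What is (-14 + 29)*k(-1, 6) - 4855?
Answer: -19635/4 ≈ -4908.8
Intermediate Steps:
k(P, A) = -4 + (A + P)/(2*A) (k(P, A) = -4 + (A + P)/(A + A) = -4 + (A + P)/((2*A)) = -4 + (A + P)*(1/(2*A)) = -4 + (A + P)/(2*A))
(-14 + 29)*k(-1, 6) - 4855 = (-14 + 29)*((1/2)*(-1 - 7*6)/6) - 4855 = 15*((1/2)*(1/6)*(-1 - 42)) - 4855 = 15*((1/2)*(1/6)*(-43)) - 4855 = 15*(-43/12) - 4855 = -215/4 - 4855 = -19635/4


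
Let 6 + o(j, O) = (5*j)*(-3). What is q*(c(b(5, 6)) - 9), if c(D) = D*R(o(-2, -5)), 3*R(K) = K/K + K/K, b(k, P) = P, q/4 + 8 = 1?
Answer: 140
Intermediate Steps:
q = -28 (q = -32 + 4*1 = -32 + 4 = -28)
o(j, O) = -6 - 15*j (o(j, O) = -6 + (5*j)*(-3) = -6 - 15*j)
R(K) = 2/3 (R(K) = (K/K + K/K)/3 = (1 + 1)/3 = (1/3)*2 = 2/3)
c(D) = 2*D/3 (c(D) = D*(2/3) = 2*D/3)
q*(c(b(5, 6)) - 9) = -28*((2/3)*6 - 9) = -28*(4 - 9) = -28*(-5) = 140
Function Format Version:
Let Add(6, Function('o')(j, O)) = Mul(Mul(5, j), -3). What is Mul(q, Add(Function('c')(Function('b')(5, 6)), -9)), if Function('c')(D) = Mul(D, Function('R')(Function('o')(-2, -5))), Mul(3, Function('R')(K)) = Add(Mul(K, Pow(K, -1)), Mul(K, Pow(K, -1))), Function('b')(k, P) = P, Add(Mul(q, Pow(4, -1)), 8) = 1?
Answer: 140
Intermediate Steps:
q = -28 (q = Add(-32, Mul(4, 1)) = Add(-32, 4) = -28)
Function('o')(j, O) = Add(-6, Mul(-15, j)) (Function('o')(j, O) = Add(-6, Mul(Mul(5, j), -3)) = Add(-6, Mul(-15, j)))
Function('R')(K) = Rational(2, 3) (Function('R')(K) = Mul(Rational(1, 3), Add(Mul(K, Pow(K, -1)), Mul(K, Pow(K, -1)))) = Mul(Rational(1, 3), Add(1, 1)) = Mul(Rational(1, 3), 2) = Rational(2, 3))
Function('c')(D) = Mul(Rational(2, 3), D) (Function('c')(D) = Mul(D, Rational(2, 3)) = Mul(Rational(2, 3), D))
Mul(q, Add(Function('c')(Function('b')(5, 6)), -9)) = Mul(-28, Add(Mul(Rational(2, 3), 6), -9)) = Mul(-28, Add(4, -9)) = Mul(-28, -5) = 140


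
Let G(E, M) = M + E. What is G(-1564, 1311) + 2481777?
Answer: 2481524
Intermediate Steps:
G(E, M) = E + M
G(-1564, 1311) + 2481777 = (-1564 + 1311) + 2481777 = -253 + 2481777 = 2481524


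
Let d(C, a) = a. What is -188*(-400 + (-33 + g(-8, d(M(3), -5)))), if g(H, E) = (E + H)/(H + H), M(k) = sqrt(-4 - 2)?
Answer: 325005/4 ≈ 81251.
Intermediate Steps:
M(k) = I*sqrt(6) (M(k) = sqrt(-6) = I*sqrt(6))
g(H, E) = (E + H)/(2*H) (g(H, E) = (E + H)/((2*H)) = (E + H)*(1/(2*H)) = (E + H)/(2*H))
-188*(-400 + (-33 + g(-8, d(M(3), -5)))) = -188*(-400 + (-33 + (1/2)*(-5 - 8)/(-8))) = -188*(-400 + (-33 + (1/2)*(-1/8)*(-13))) = -188*(-400 + (-33 + 13/16)) = -188*(-400 - 515/16) = -188*(-6915/16) = 325005/4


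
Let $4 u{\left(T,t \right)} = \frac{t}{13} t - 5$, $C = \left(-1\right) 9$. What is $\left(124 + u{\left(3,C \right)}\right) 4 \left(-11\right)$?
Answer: $- \frac{71104}{13} \approx -5469.5$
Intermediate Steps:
$C = -9$
$u{\left(T,t \right)} = - \frac{5}{4} + \frac{t^{2}}{52}$ ($u{\left(T,t \right)} = \frac{\frac{t}{13} t - 5}{4} = \frac{\frac{t^{2}}{13} - 5}{4} = \frac{-5 + \frac{t^{2}}{13}}{4} = - \frac{5}{4} + \frac{t^{2}}{52}$)
$\left(124 + u{\left(3,C \right)}\right) 4 \left(-11\right) = \left(124 - \left(\frac{5}{4} - \frac{\left(-9\right)^{2}}{52}\right)\right) 4 \left(-11\right) = \left(124 + \left(- \frac{5}{4} + \frac{1}{52} \cdot 81\right)\right) \left(-44\right) = \left(124 + \left(- \frac{5}{4} + \frac{81}{52}\right)\right) \left(-44\right) = \left(124 + \frac{4}{13}\right) \left(-44\right) = \frac{1616}{13} \left(-44\right) = - \frac{71104}{13}$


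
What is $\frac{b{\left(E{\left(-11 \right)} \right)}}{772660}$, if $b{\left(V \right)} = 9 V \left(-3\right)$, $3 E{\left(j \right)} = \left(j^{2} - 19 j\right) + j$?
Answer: $- \frac{2871}{772660} \approx -0.0037157$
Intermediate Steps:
$E{\left(j \right)} = - 6 j + \frac{j^{2}}{3}$ ($E{\left(j \right)} = \frac{\left(j^{2} - 19 j\right) + j}{3} = \frac{j^{2} - 18 j}{3} = - 6 j + \frac{j^{2}}{3}$)
$b{\left(V \right)} = - 27 V$
$\frac{b{\left(E{\left(-11 \right)} \right)}}{772660} = \frac{\left(-27\right) \frac{1}{3} \left(-11\right) \left(-18 - 11\right)}{772660} = - 27 \cdot \frac{1}{3} \left(-11\right) \left(-29\right) \frac{1}{772660} = \left(-27\right) \frac{319}{3} \cdot \frac{1}{772660} = \left(-2871\right) \frac{1}{772660} = - \frac{2871}{772660}$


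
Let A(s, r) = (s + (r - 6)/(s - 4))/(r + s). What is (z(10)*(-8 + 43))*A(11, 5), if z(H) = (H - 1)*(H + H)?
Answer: 4275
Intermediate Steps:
A(s, r) = (s + (-6 + r)/(-4 + s))/(r + s)
z(H) = 2*H*(-1 + H) (z(H) = (-1 + H)*(2*H) = 2*H*(-1 + H))
(z(10)*(-8 + 43))*A(11, 5) = ((2*10*(-1 + 10))*(-8 + 43))*((-6 + 5 + 11² - 4*11)/(11² - 4*5 - 4*11 + 5*11)) = ((2*10*9)*35)*((-6 + 5 + 121 - 44)/(121 - 20 - 44 + 55)) = (180*35)*(76/112) = 6300*((1/112)*76) = 6300*(19/28) = 4275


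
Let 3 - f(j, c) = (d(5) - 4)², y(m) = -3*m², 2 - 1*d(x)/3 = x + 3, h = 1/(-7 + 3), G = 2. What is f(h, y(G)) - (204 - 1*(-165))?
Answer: -850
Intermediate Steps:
h = -¼ (h = 1/(-4) = -¼ ≈ -0.25000)
d(x) = -3 - 3*x (d(x) = 6 - 3*(x + 3) = 6 - 3*(3 + x) = 6 + (-9 - 3*x) = -3 - 3*x)
f(j, c) = -481 (f(j, c) = 3 - ((-3 - 3*5) - 4)² = 3 - ((-3 - 15) - 4)² = 3 - (-18 - 4)² = 3 - 1*(-22)² = 3 - 1*484 = 3 - 484 = -481)
f(h, y(G)) - (204 - 1*(-165)) = -481 - (204 - 1*(-165)) = -481 - (204 + 165) = -481 - 1*369 = -481 - 369 = -850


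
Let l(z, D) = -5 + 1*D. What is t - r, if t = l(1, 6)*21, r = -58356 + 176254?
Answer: -117877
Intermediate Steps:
r = 117898
l(z, D) = -5 + D
t = 21 (t = (-5 + 6)*21 = 1*21 = 21)
t - r = 21 - 1*117898 = 21 - 117898 = -117877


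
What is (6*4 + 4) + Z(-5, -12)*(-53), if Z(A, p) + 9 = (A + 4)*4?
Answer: 717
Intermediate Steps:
Z(A, p) = 7 + 4*A (Z(A, p) = -9 + (A + 4)*4 = -9 + (4 + A)*4 = -9 + (16 + 4*A) = 7 + 4*A)
(6*4 + 4) + Z(-5, -12)*(-53) = (6*4 + 4) + (7 + 4*(-5))*(-53) = (24 + 4) + (7 - 20)*(-53) = 28 - 13*(-53) = 28 + 689 = 717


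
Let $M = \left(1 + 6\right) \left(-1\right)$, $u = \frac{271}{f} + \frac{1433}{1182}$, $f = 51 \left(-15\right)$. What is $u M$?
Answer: $- \frac{1810487}{301410} \approx -6.0067$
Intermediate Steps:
$f = -765$
$u = \frac{258641}{301410}$ ($u = \frac{271}{-765} + \frac{1433}{1182} = 271 \left(- \frac{1}{765}\right) + 1433 \cdot \frac{1}{1182} = - \frac{271}{765} + \frac{1433}{1182} = \frac{258641}{301410} \approx 0.8581$)
$M = -7$ ($M = 7 \left(-1\right) = -7$)
$u M = \frac{258641}{301410} \left(-7\right) = - \frac{1810487}{301410}$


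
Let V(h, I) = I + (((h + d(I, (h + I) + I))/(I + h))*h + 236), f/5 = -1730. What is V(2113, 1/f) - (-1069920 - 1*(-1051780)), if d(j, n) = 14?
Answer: 1080507647949217/52699977950 ≈ 20503.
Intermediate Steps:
f = -8650 (f = 5*(-1730) = -8650)
V(h, I) = 236 + I + h*(14 + h)/(I + h) (V(h, I) = I + (((h + 14)/(I + h))*h + 236) = I + (((14 + h)/(I + h))*h + 236) = I + (h*(14 + h)/(I + h) + 236) = I + (236 + h*(14 + h)/(I + h)) = 236 + I + h*(14 + h)/(I + h))
V(2113, 1/f) - (-1069920 - 1*(-1051780)) = ((1/(-8650))**2 + 2113**2 + 236/(-8650) + 250*2113 + 2113/(-8650))/(1/(-8650) + 2113) - (-1069920 - 1*(-1051780)) = ((-1/8650)**2 + 4464769 + 236*(-1/8650) + 528250 - 1/8650*2113)/(-1/8650 + 2113) - (-1069920 + 1051780) = (1/74822500 + 4464769 - 118/4325 + 528250 - 2113/8650)/(18277449/8650) - 1*(-18140) = (8650/18277449)*(373590143808651/74822500) + 18140 = 124530047936217/52699977950 + 18140 = 1080507647949217/52699977950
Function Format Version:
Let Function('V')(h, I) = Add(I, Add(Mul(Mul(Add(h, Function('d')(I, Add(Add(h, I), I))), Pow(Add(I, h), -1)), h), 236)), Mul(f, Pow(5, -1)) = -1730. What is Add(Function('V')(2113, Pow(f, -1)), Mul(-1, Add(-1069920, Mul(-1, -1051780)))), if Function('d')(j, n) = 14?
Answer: Rational(1080507647949217, 52699977950) ≈ 20503.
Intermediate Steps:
f = -8650 (f = Mul(5, -1730) = -8650)
Function('V')(h, I) = Add(236, I, Mul(h, Pow(Add(I, h), -1), Add(14, h))) (Function('V')(h, I) = Add(I, Add(Mul(Mul(Add(h, 14), Pow(Add(I, h), -1)), h), 236)) = Add(I, Add(Mul(Mul(Add(14, h), Pow(Add(I, h), -1)), h), 236)) = Add(I, Add(Mul(Mul(Pow(Add(I, h), -1), Add(14, h)), h), 236)) = Add(I, Add(Mul(h, Pow(Add(I, h), -1), Add(14, h)), 236)) = Add(I, Add(236, Mul(h, Pow(Add(I, h), -1), Add(14, h)))) = Add(236, I, Mul(h, Pow(Add(I, h), -1), Add(14, h))))
Add(Function('V')(2113, Pow(f, -1)), Mul(-1, Add(-1069920, Mul(-1, -1051780)))) = Add(Mul(Pow(Add(Pow(-8650, -1), 2113), -1), Add(Pow(Pow(-8650, -1), 2), Pow(2113, 2), Mul(236, Pow(-8650, -1)), Mul(250, 2113), Mul(Pow(-8650, -1), 2113))), Mul(-1, Add(-1069920, Mul(-1, -1051780)))) = Add(Mul(Pow(Add(Rational(-1, 8650), 2113), -1), Add(Pow(Rational(-1, 8650), 2), 4464769, Mul(236, Rational(-1, 8650)), 528250, Mul(Rational(-1, 8650), 2113))), Mul(-1, Add(-1069920, 1051780))) = Add(Mul(Pow(Rational(18277449, 8650), -1), Add(Rational(1, 74822500), 4464769, Rational(-118, 4325), 528250, Rational(-2113, 8650))), Mul(-1, -18140)) = Add(Mul(Rational(8650, 18277449), Rational(373590143808651, 74822500)), 18140) = Add(Rational(124530047936217, 52699977950), 18140) = Rational(1080507647949217, 52699977950)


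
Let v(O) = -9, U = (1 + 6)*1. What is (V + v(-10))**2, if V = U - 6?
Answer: 64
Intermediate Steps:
U = 7 (U = 7*1 = 7)
V = 1 (V = 7 - 6 = 1)
(V + v(-10))**2 = (1 - 9)**2 = (-8)**2 = 64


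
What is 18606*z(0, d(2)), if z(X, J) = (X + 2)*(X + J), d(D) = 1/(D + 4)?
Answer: 6202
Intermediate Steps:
d(D) = 1/(4 + D)
z(X, J) = (2 + X)*(J + X)
18606*z(0, d(2)) = 18606*(0² + 2/(4 + 2) + 2*0 + 0/(4 + 2)) = 18606*(0 + 2/6 + 0 + 0/6) = 18606*(0 + 2*(⅙) + 0 + (⅙)*0) = 18606*(0 + ⅓ + 0 + 0) = 18606*(⅓) = 6202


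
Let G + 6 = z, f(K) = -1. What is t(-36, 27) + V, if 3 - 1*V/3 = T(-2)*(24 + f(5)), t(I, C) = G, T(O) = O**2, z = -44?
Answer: -317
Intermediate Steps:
G = -50 (G = -6 - 44 = -50)
t(I, C) = -50
V = -267 (V = 9 - 3*(-2)**2*(24 - 1) = 9 - 12*23 = 9 - 3*92 = 9 - 276 = -267)
t(-36, 27) + V = -50 - 267 = -317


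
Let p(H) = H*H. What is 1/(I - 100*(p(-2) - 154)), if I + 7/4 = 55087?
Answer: 4/280341 ≈ 1.4268e-5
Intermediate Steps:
I = 220341/4 (I = -7/4 + 55087 = 220341/4 ≈ 55085.)
p(H) = H²
1/(I - 100*(p(-2) - 154)) = 1/(220341/4 - 100*((-2)² - 154)) = 1/(220341/4 - 100*(4 - 154)) = 1/(220341/4 - 100*(-150)) = 1/(220341/4 + 15000) = 1/(280341/4) = 4/280341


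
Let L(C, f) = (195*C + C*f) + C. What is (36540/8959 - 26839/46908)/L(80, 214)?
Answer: 1473567719/13784159721600 ≈ 0.00010690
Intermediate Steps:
L(C, f) = 196*C + C*f
(36540/8959 - 26839/46908)/L(80, 214) = (36540/8959 - 26839/46908)/((80*(196 + 214))) = (36540*(1/8959) - 26839*1/46908)/((80*410)) = (36540/8959 - 26839/46908)/32800 = (1473567719/420248772)*(1/32800) = 1473567719/13784159721600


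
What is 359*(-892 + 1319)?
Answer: 153293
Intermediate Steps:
359*(-892 + 1319) = 359*427 = 153293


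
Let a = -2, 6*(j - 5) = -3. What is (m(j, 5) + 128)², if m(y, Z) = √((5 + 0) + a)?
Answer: (128 + √3)² ≈ 16830.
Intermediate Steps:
j = 9/2 (j = 5 + (⅙)*(-3) = 5 - ½ = 9/2 ≈ 4.5000)
m(y, Z) = √3 (m(y, Z) = √((5 + 0) - 2) = √(5 - 2) = √3)
(m(j, 5) + 128)² = (√3 + 128)² = (128 + √3)²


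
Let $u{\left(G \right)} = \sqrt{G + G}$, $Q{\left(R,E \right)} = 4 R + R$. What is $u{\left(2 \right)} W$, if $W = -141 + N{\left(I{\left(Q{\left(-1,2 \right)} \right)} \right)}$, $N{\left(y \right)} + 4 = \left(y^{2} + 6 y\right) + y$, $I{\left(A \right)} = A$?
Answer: $-310$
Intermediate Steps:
$Q{\left(R,E \right)} = 5 R$
$u{\left(G \right)} = \sqrt{2} \sqrt{G}$ ($u{\left(G \right)} = \sqrt{2 G} = \sqrt{2} \sqrt{G}$)
$N{\left(y \right)} = -4 + y^{2} + 7 y$ ($N{\left(y \right)} = -4 + \left(\left(y^{2} + 6 y\right) + y\right) = -4 + \left(y^{2} + 7 y\right) = -4 + y^{2} + 7 y$)
$W = -155$ ($W = -141 + \left(-4 + \left(5 \left(-1\right)\right)^{2} + 7 \cdot 5 \left(-1\right)\right) = -141 + \left(-4 + \left(-5\right)^{2} + 7 \left(-5\right)\right) = -141 - 14 = -155$)
$u{\left(2 \right)} W = \sqrt{2} \sqrt{2} \left(-155\right) = 2 \left(-155\right) = -310$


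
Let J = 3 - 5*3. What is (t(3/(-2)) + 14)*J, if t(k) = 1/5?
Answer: -852/5 ≈ -170.40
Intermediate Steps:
t(k) = ⅕
J = -12 (J = 3 - 15 = -12)
(t(3/(-2)) + 14)*J = (⅕ + 14)*(-12) = (71/5)*(-12) = -852/5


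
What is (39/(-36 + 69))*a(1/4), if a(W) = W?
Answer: 13/44 ≈ 0.29545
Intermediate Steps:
(39/(-36 + 69))*a(1/4) = (39/(-36 + 69))/4 = (39/33)*(1/4) = (39*(1/33))*(1/4) = (13/11)*(1/4) = 13/44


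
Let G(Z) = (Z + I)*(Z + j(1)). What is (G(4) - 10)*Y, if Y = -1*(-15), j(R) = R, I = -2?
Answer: 0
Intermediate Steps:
Y = 15
G(Z) = (1 + Z)*(-2 + Z) (G(Z) = (Z - 2)*(Z + 1) = (-2 + Z)*(1 + Z) = (1 + Z)*(-2 + Z))
(G(4) - 10)*Y = ((-2 + 4**2 - 1*4) - 10)*15 = ((-2 + 16 - 4) - 10)*15 = (10 - 10)*15 = 0*15 = 0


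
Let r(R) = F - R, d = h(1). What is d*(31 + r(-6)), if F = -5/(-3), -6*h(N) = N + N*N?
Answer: -116/9 ≈ -12.889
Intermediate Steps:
h(N) = -N/6 - N**2/6 (h(N) = -(N + N*N)/6 = -(N + N**2)/6 = -N/6 - N**2/6)
d = -1/3 (d = -1/6*1*(1 + 1) = -1/6*1*2 = -1/3 ≈ -0.33333)
F = 5/3 (F = -5*(-1/3) = 5/3 ≈ 1.6667)
r(R) = 5/3 - R
d*(31 + r(-6)) = -(31 + (5/3 - 1*(-6)))/3 = -(31 + (5/3 + 6))/3 = -(31 + 23/3)/3 = -1/3*116/3 = -116/9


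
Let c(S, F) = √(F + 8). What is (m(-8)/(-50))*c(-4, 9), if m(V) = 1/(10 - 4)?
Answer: -√17/300 ≈ -0.013744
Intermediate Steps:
m(V) = ⅙ (m(V) = 1/6 = ⅙)
c(S, F) = √(8 + F)
(m(-8)/(-50))*c(-4, 9) = ((⅙)/(-50))*√(8 + 9) = (-1/50*⅙)*√17 = -√17/300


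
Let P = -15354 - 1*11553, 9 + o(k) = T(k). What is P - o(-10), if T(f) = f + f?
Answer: -26878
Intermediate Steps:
T(f) = 2*f
o(k) = -9 + 2*k
P = -26907 (P = -15354 - 11553 = -26907)
P - o(-10) = -26907 - (-9 + 2*(-10)) = -26907 - (-9 - 20) = -26907 - 1*(-29) = -26907 + 29 = -26878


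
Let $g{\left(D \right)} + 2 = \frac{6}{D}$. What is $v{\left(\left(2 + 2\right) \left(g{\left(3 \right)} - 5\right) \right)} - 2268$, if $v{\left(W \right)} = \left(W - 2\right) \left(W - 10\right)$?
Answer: $-1608$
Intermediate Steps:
$g{\left(D \right)} = -2 + \frac{6}{D}$
$v{\left(W \right)} = \left(-10 + W\right) \left(-2 + W\right)$ ($v{\left(W \right)} = \left(-2 + W\right) \left(-10 + W\right) = \left(-10 + W\right) \left(-2 + W\right)$)
$v{\left(\left(2 + 2\right) \left(g{\left(3 \right)} - 5\right) \right)} - 2268 = \left(20 + \left(\left(2 + 2\right) \left(\left(-2 + \frac{6}{3}\right) - 5\right)\right)^{2} - 12 \left(2 + 2\right) \left(\left(-2 + \frac{6}{3}\right) - 5\right)\right) - 2268 = \left(20 + \left(4 \left(\left(-2 + 6 \cdot \frac{1}{3}\right) - 5\right)\right)^{2} - 12 \cdot 4 \left(\left(-2 + 6 \cdot \frac{1}{3}\right) - 5\right)\right) - 2268 = \left(20 + \left(4 \left(\left(-2 + 2\right) - 5\right)\right)^{2} - 12 \cdot 4 \left(\left(-2 + 2\right) - 5\right)\right) - 2268 = \left(20 + \left(4 \left(0 - 5\right)\right)^{2} - 12 \cdot 4 \left(0 - 5\right)\right) - 2268 = \left(20 + \left(4 \left(-5\right)\right)^{2} - 12 \cdot 4 \left(-5\right)\right) - 2268 = \left(20 + \left(-20\right)^{2} - -240\right) - 2268 = \left(20 + 400 + 240\right) - 2268 = 660 - 2268 = -1608$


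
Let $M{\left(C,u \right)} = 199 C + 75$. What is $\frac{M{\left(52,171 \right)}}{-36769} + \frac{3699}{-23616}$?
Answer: $- \frac{42462011}{96481856} \approx -0.4401$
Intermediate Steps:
$M{\left(C,u \right)} = 75 + 199 C$
$\frac{M{\left(52,171 \right)}}{-36769} + \frac{3699}{-23616} = \frac{75 + 199 \cdot 52}{-36769} + \frac{3699}{-23616} = \left(75 + 10348\right) \left(- \frac{1}{36769}\right) + 3699 \left(- \frac{1}{23616}\right) = 10423 \left(- \frac{1}{36769}\right) - \frac{411}{2624} = - \frac{10423}{36769} - \frac{411}{2624} = - \frac{42462011}{96481856}$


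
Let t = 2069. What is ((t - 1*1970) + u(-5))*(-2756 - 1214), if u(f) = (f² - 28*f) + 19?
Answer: -1123510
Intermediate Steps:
u(f) = 19 + f² - 28*f
((t - 1*1970) + u(-5))*(-2756 - 1214) = ((2069 - 1*1970) + (19 + (-5)² - 28*(-5)))*(-2756 - 1214) = ((2069 - 1970) + (19 + 25 + 140))*(-3970) = (99 + 184)*(-3970) = 283*(-3970) = -1123510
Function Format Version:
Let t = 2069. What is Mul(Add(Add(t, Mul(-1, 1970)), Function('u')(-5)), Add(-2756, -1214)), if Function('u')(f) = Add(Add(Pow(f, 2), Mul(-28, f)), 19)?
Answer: -1123510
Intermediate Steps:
Function('u')(f) = Add(19, Pow(f, 2), Mul(-28, f))
Mul(Add(Add(t, Mul(-1, 1970)), Function('u')(-5)), Add(-2756, -1214)) = Mul(Add(Add(2069, Mul(-1, 1970)), Add(19, Pow(-5, 2), Mul(-28, -5))), Add(-2756, -1214)) = Mul(Add(Add(2069, -1970), Add(19, 25, 140)), -3970) = Mul(Add(99, 184), -3970) = Mul(283, -3970) = -1123510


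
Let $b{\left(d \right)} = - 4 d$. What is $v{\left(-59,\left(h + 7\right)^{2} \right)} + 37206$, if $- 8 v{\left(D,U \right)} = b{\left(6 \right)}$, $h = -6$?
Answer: $37209$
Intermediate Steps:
$v{\left(D,U \right)} = 3$ ($v{\left(D,U \right)} = - \frac{\left(-4\right) 6}{8} = \left(- \frac{1}{8}\right) \left(-24\right) = 3$)
$v{\left(-59,\left(h + 7\right)^{2} \right)} + 37206 = 3 + 37206 = 37209$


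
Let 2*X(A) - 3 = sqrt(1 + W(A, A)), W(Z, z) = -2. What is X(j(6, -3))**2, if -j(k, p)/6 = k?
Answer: (3 + I)**2/4 ≈ 2.0 + 1.5*I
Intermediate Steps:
j(k, p) = -6*k
X(A) = 3/2 + I/2 (X(A) = 3/2 + sqrt(1 - 2)/2 = 3/2 + sqrt(-1)/2 = 3/2 + I/2)
X(j(6, -3))**2 = (3/2 + I/2)**2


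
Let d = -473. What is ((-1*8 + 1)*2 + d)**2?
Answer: 237169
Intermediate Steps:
((-1*8 + 1)*2 + d)**2 = ((-1*8 + 1)*2 - 473)**2 = ((-8 + 1)*2 - 473)**2 = (-7*2 - 473)**2 = (-14 - 473)**2 = (-487)**2 = 237169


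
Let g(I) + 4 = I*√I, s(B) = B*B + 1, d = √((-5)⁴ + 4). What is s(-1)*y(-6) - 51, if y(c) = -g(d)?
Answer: -43 - 2*629^(¾) ≈ -294.20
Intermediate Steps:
d = √629 (d = √(625 + 4) = √629 ≈ 25.080)
s(B) = 1 + B² (s(B) = B² + 1 = 1 + B²)
g(I) = -4 + I^(3/2) (g(I) = -4 + I*√I = -4 + I^(3/2))
y(c) = 4 - 629^(¾) (y(c) = -(-4 + (√629)^(3/2)) = -(-4 + 629^(¾)) = 4 - 629^(¾))
s(-1)*y(-6) - 51 = (1 + (-1)²)*(4 - 629^(¾)) - 51 = (1 + 1)*(4 - 629^(¾)) - 51 = 2*(4 - 629^(¾)) - 51 = (8 - 2*629^(¾)) - 51 = -43 - 2*629^(¾)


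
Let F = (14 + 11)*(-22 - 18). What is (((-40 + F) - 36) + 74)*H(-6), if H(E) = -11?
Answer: 11022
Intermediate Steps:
F = -1000 (F = 25*(-40) = -1000)
(((-40 + F) - 36) + 74)*H(-6) = (((-40 - 1000) - 36) + 74)*(-11) = ((-1040 - 36) + 74)*(-11) = (-1076 + 74)*(-11) = -1002*(-11) = 11022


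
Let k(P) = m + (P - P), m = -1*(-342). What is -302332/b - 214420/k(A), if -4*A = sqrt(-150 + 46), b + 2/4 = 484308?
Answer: -103948611694/165633165 ≈ -627.58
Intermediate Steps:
b = 968615/2 (b = -1/2 + 484308 = 968615/2 ≈ 4.8431e+5)
A = -I*sqrt(26)/2 (A = -sqrt(-150 + 46)/4 = -I*sqrt(26)/2 ≈ -2.5495*I)
m = 342
k(P) = 342 (k(P) = 342 + (P - P) = 342 + 0 = 342)
-302332/b - 214420/k(A) = -302332/968615/2 - 214420/342 = -302332*2/968615 - 214420*1/342 = -604664/968615 - 107210/171 = -103948611694/165633165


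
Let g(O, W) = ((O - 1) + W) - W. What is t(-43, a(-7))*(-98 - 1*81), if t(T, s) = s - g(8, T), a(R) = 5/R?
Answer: 9666/7 ≈ 1380.9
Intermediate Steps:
g(O, W) = -1 + O (g(O, W) = ((-1 + O) + W) - W = (-1 + O + W) - W = -1 + O)
t(T, s) = -7 + s (t(T, s) = s - (-1 + 8) = s - 1*7 = s - 7 = -7 + s)
t(-43, a(-7))*(-98 - 1*81) = (-7 + 5/(-7))*(-98 - 1*81) = (-7 + 5*(-⅐))*(-98 - 81) = (-7 - 5/7)*(-179) = -54/7*(-179) = 9666/7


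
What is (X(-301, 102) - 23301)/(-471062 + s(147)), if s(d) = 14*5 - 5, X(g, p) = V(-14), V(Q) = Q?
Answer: 23315/470997 ≈ 0.049501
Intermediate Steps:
X(g, p) = -14
s(d) = 65 (s(d) = 70 - 5 = 65)
(X(-301, 102) - 23301)/(-471062 + s(147)) = (-14 - 23301)/(-471062 + 65) = -23315/(-470997) = -23315*(-1/470997) = 23315/470997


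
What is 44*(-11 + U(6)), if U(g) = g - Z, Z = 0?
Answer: -220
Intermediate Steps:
U(g) = g (U(g) = g - 1*0 = g + 0 = g)
44*(-11 + U(6)) = 44*(-11 + 6) = 44*(-5) = -220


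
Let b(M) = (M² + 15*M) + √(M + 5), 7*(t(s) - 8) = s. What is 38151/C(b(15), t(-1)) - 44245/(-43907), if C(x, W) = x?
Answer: 76275190825/889028936 - 38151*√5/101240 ≈ 84.953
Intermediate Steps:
t(s) = 8 + s/7
b(M) = M² + √(5 + M) + 15*M (b(M) = (M² + 15*M) + √(5 + M) = M² + √(5 + M) + 15*M)
38151/C(b(15), t(-1)) - 44245/(-43907) = 38151/(15² + √(5 + 15) + 15*15) - 44245/(-43907) = 38151/(225 + √20 + 225) - 44245*(-1/43907) = 38151/(225 + 2*√5 + 225) + 44245/43907 = 38151/(450 + 2*√5) + 44245/43907 = 44245/43907 + 38151/(450 + 2*√5)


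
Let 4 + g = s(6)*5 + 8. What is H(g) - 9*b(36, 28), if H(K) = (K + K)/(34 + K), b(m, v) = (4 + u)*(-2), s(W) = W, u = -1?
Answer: 55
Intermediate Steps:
b(m, v) = -6 (b(m, v) = (4 - 1)*(-2) = 3*(-2) = -6)
g = 34 (g = -4 + (6*5 + 8) = -4 + (30 + 8) = -4 + 38 = 34)
H(K) = 2*K/(34 + K) (H(K) = (2*K)/(34 + K) = 2*K/(34 + K))
H(g) - 9*b(36, 28) = 2*34/(34 + 34) - 9*(-6) = 2*34/68 + 54 = 2*34*(1/68) + 54 = 1 + 54 = 55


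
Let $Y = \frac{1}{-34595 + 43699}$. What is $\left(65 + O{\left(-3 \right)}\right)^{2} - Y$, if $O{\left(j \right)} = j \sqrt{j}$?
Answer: $\frac{38218591}{9104} - 390 i \sqrt{3} \approx 4198.0 - 675.5 i$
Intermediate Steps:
$Y = \frac{1}{9104} \approx 0.00010984$
$O{\left(j \right)} = j^{\frac{3}{2}}$
$\left(65 + O{\left(-3 \right)}\right)^{2} - Y = \left(65 + \left(-3\right)^{\frac{3}{2}}\right)^{2} - \frac{1}{9104} = \left(65 - 3 i \sqrt{3}\right)^{2} - \frac{1}{9104} = - \frac{1}{9104} + \left(65 - 3 i \sqrt{3}\right)^{2}$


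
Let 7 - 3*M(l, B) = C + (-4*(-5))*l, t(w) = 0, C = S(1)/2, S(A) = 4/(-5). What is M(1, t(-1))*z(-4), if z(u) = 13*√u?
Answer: -546*I/5 ≈ -109.2*I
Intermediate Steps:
S(A) = -⅘ (S(A) = 4*(-⅕) = -⅘)
C = -⅖ (C = -⅘/2 = -⅘*½ = -⅖ ≈ -0.40000)
M(l, B) = 37/15 - 20*l/3 (M(l, B) = 7/3 - (-⅖ + (-4*(-5))*l)/3 = 7/3 - (-⅖ + 20*l)/3 = 7/3 + (2/15 - 20*l/3) = 37/15 - 20*l/3)
M(1, t(-1))*z(-4) = (37/15 - 20/3*1)*(13*√(-4)) = (37/15 - 20/3)*(13*(2*I)) = -546*I/5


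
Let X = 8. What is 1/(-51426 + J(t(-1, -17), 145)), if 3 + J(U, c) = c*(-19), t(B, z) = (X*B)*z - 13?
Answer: -1/54184 ≈ -1.8456e-5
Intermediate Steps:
t(B, z) = -13 + 8*B*z (t(B, z) = (8*B)*z - 13 = 8*B*z - 13 = -13 + 8*B*z)
J(U, c) = -3 - 19*c (J(U, c) = -3 + c*(-19) = -3 - 19*c)
1/(-51426 + J(t(-1, -17), 145)) = 1/(-51426 + (-3 - 19*145)) = 1/(-51426 + (-3 - 2755)) = 1/(-51426 - 2758) = 1/(-54184) = -1/54184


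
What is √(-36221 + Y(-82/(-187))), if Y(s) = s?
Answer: I*√1266596815/187 ≈ 190.32*I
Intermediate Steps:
√(-36221 + Y(-82/(-187))) = √(-36221 - 82/(-187)) = √(-36221 - 82*(-1/187)) = √(-36221 + 82/187) = √(-6773245/187) = I*√1266596815/187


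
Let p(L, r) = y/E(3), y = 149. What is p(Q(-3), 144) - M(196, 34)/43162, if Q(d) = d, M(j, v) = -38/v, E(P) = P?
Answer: 109329403/2201262 ≈ 49.667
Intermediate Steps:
p(L, r) = 149/3
p(Q(-3), 144) - M(196, 34)/43162 = 149/3 - (-38/34)/43162 = 149/3 - (-38*1/34)/43162 = 149/3 - (-19)/(17*43162) = 149/3 - 1*(-19/733754) = 149/3 + 19/733754 = 109329403/2201262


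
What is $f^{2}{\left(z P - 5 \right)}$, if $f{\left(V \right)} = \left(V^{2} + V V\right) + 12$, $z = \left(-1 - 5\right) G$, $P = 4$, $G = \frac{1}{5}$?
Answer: $\frac{26030404}{625} \approx 41649.0$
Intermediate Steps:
$G = \frac{1}{5} \approx 0.2$
$z = - \frac{6}{5}$ ($z = \left(-1 - 5\right) \frac{1}{5} = \left(-6\right) \frac{1}{5} = - \frac{6}{5} \approx -1.2$)
$f{\left(V \right)} = 12 + 2 V^{2}$ ($f{\left(V \right)} = \left(V^{2} + V^{2}\right) + 12 = 2 V^{2} + 12 = 12 + 2 V^{2}$)
$f^{2}{\left(z P - 5 \right)} = \left(12 + 2 \left(\left(- \frac{6}{5}\right) 4 - 5\right)^{2}\right)^{2} = \left(12 + 2 \left(- \frac{24}{5} - 5\right)^{2}\right)^{2} = \left(12 + 2 \left(- \frac{49}{5}\right)^{2}\right)^{2} = \left(12 + 2 \cdot \frac{2401}{25}\right)^{2} = \left(12 + \frac{4802}{25}\right)^{2} = \left(\frac{5102}{25}\right)^{2} = \frac{26030404}{625}$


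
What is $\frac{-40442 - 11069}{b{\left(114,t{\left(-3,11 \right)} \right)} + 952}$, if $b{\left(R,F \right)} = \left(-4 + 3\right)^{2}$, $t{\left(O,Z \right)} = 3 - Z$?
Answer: $- \frac{51511}{953} \approx -54.051$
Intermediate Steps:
$b{\left(R,F \right)} = 1$ ($b{\left(R,F \right)} = \left(-1\right)^{2} = 1$)
$\frac{-40442 - 11069}{b{\left(114,t{\left(-3,11 \right)} \right)} + 952} = \frac{-40442 - 11069}{1 + 952} = - \frac{51511}{953}$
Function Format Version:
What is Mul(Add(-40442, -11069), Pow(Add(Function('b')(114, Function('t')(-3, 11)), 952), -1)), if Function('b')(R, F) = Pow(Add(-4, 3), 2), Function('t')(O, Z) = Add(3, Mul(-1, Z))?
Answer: Rational(-51511, 953) ≈ -54.051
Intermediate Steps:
Function('b')(R, F) = 1 (Function('b')(R, F) = Pow(-1, 2) = 1)
Mul(Add(-40442, -11069), Pow(Add(Function('b')(114, Function('t')(-3, 11)), 952), -1)) = Mul(Add(-40442, -11069), Pow(Add(1, 952), -1)) = Mul(-51511, Pow(953, -1)) = Mul(-51511, Rational(1, 953)) = Rational(-51511, 953)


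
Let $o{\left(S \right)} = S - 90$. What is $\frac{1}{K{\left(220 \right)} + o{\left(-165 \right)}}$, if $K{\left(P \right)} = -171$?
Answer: $- \frac{1}{426} \approx -0.0023474$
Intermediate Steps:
$o{\left(S \right)} = -90 + S$
$\frac{1}{K{\left(220 \right)} + o{\left(-165 \right)}} = \frac{1}{-171 - 255} = \frac{1}{-426} = - \frac{1}{426}$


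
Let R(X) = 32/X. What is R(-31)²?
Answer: 1024/961 ≈ 1.0656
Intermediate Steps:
R(-31)² = (32/(-31))² = (32*(-1/31))² = (-32/31)² = 1024/961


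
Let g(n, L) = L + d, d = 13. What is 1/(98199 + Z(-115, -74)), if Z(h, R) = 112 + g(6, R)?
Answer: 1/98250 ≈ 1.0178e-5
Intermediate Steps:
g(n, L) = 13 + L (g(n, L) = L + 13 = 13 + L)
Z(h, R) = 125 + R (Z(h, R) = 112 + (13 + R) = 125 + R)
1/(98199 + Z(-115, -74)) = 1/(98199 + (125 - 74)) = 1/(98199 + 51) = 1/98250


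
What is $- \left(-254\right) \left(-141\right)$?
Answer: $-35814$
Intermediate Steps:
$- \left(-254\right) \left(-141\right) = \left(-1\right) 35814 = -35814$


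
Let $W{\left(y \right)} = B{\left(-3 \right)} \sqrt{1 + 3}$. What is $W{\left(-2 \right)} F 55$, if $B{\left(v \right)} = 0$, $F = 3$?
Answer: $0$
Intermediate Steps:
$W{\left(y \right)} = 0$ ($W{\left(y \right)} = 0 \sqrt{1 + 3} = 0 \sqrt{4} = 0 \cdot 2 = 0$)
$W{\left(-2 \right)} F 55 = 0 \cdot 3 \cdot 55 = 0 \cdot 55 = 0$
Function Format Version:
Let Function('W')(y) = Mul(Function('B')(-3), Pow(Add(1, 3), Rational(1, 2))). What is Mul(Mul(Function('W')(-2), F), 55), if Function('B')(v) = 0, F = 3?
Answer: 0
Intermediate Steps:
Function('W')(y) = 0 (Function('W')(y) = Mul(0, Pow(Add(1, 3), Rational(1, 2))) = Mul(0, Pow(4, Rational(1, 2))) = Mul(0, 2) = 0)
Mul(Mul(Function('W')(-2), F), 55) = Mul(Mul(0, 3), 55) = Mul(0, 55) = 0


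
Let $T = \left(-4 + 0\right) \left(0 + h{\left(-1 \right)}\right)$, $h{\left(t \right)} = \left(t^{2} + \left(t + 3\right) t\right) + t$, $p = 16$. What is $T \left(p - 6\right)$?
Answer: $80$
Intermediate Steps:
$h{\left(t \right)} = t + t^{2} + t \left(3 + t\right)$ ($h{\left(t \right)} = \left(t^{2} + \left(3 + t\right) t\right) + t = \left(t^{2} + t \left(3 + t\right)\right) + t = t + t^{2} + t \left(3 + t\right)$)
$T = 8$ ($T = \left(-4 + 0\right) \left(0 + 2 \left(-1\right) \left(2 - 1\right)\right) = - 4 \left(0 + 2 \left(-1\right) 1\right) = - 4 \left(0 - 2\right) = \left(-4\right) \left(-2\right) = 8$)
$T \left(p - 6\right) = 8 \left(16 - 6\right) = 8 \cdot 10 = 80$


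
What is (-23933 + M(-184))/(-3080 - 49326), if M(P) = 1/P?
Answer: 4403673/9642704 ≈ 0.45668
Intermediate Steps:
(-23933 + M(-184))/(-3080 - 49326) = (-23933 + 1/(-184))/(-3080 - 49326) = (-23933 - 1/184)/(-52406) = -4403673/184*(-1/52406) = 4403673/9642704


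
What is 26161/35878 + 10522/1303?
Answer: 411596099/46749034 ≈ 8.8044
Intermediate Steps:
26161/35878 + 10522/1303 = 411596099/46749034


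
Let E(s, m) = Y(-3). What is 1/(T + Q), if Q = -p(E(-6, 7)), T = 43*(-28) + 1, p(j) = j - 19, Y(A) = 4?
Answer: -1/1188 ≈ -0.00084175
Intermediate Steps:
E(s, m) = 4
p(j) = -19 + j
T = -1203 (T = -1204 + 1 = -1203)
Q = 15 (Q = -(-19 + 4) = -1*(-15) = 15)
1/(T + Q) = 1/(-1203 + 15) = 1/(-1188) = -1/1188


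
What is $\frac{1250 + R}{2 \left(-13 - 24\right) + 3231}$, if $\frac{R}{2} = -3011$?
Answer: $- \frac{4772}{3157} \approx -1.5116$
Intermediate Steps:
$R = -6022$ ($R = 2 \left(-3011\right) = -6022$)
$\frac{1250 + R}{2 \left(-13 - 24\right) + 3231} = \frac{1250 - 6022}{2 \left(-13 - 24\right) + 3231} = - \frac{4772}{2 \left(-37\right) + 3231} = - \frac{4772}{-74 + 3231} = - \frac{4772}{3157}$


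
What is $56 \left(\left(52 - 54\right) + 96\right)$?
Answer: $5264$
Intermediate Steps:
$56 \left(\left(52 - 54\right) + 96\right) = 56 \left(-2 + 96\right) = 56 \cdot 94 = 5264$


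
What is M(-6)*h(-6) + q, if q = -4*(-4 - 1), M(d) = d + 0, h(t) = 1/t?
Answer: 21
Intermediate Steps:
M(d) = d
q = 20 (q = -4*(-5) = 20)
M(-6)*h(-6) + q = -6/(-6) + 20 = -6*(-1/6) + 20 = 1 + 20 = 21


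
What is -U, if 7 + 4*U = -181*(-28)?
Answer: -5061/4 ≈ -1265.3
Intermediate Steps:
U = 5061/4 (U = -7/4 + (-181*(-28))/4 = -7/4 + (¼)*5068 = -7/4 + 1267 = 5061/4 ≈ 1265.3)
-U = -1*5061/4 = -5061/4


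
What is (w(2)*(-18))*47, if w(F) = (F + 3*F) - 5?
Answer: -2538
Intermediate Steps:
w(F) = -5 + 4*F (w(F) = 4*F - 5 = -5 + 4*F)
(w(2)*(-18))*47 = ((-5 + 4*2)*(-18))*47 = ((-5 + 8)*(-18))*47 = (3*(-18))*47 = -54*47 = -2538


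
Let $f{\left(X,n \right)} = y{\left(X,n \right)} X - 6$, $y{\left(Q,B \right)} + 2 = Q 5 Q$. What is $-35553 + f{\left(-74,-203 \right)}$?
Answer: $-2061531$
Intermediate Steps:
$y{\left(Q,B \right)} = -2 + 5 Q^{2}$ ($y{\left(Q,B \right)} = -2 + Q 5 Q = -2 + 5 Q Q = -2 + 5 Q^{2}$)
$f{\left(X,n \right)} = -6 + X \left(-2 + 5 X^{2}\right)$ ($f{\left(X,n \right)} = \left(-2 + 5 X^{2}\right) X - 6 = X \left(-2 + 5 X^{2}\right) - 6 = -6 + X \left(-2 + 5 X^{2}\right)$)
$-35553 + f{\left(-74,-203 \right)} = -35553 - \left(6 + 74 \left(-2 + 5 \left(-74\right)^{2}\right)\right) = -35553 - \left(6 + 74 \left(-2 + 5 \cdot 5476\right)\right) = -35553 - \left(6 + 74 \left(-2 + 27380\right)\right) = -35553 - 2025978 = -2061531$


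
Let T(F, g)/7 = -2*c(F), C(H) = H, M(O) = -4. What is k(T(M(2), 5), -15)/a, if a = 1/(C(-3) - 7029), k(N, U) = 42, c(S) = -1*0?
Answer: -295344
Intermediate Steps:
c(S) = 0
T(F, g) = 0 (T(F, g) = 7*(-2*0) = 7*0 = 0)
a = -1/7032 (a = 1/(-3 - 7029) = 1/(-7032) = -1/7032 ≈ -0.00014221)
k(T(M(2), 5), -15)/a = 42/(-1/7032) = 42*(-7032) = -295344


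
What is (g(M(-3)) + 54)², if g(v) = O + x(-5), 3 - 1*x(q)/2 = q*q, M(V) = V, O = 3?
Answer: 169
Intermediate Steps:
x(q) = 6 - 2*q² (x(q) = 6 - 2*q*q = 6 - 2*q²)
g(v) = -41 (g(v) = 3 + (6 - 2*(-5)²) = 3 + (6 - 2*25) = 3 + (6 - 50) = 3 - 44 = -41)
(g(M(-3)) + 54)² = (-41 + 54)² = 13² = 169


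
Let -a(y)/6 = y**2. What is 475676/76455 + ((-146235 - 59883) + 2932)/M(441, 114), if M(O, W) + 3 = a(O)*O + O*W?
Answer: 16318195607614/2622643281135 ≈ 6.2220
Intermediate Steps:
a(y) = -6*y**2
M(O, W) = -3 - 6*O**3 + O*W (M(O, W) = -3 + ((-6*O**2)*O + O*W) = -3 + (-6*O**3 + O*W) = -3 - 6*O**3 + O*W)
475676/76455 + ((-146235 - 59883) + 2932)/M(441, 114) = 475676/76455 + ((-146235 - 59883) + 2932)/(-3 - 6*441**3 + 441*114) = 475676*(1/76455) + (-206118 + 2932)/(-3 - 6*85766121 + 50274) = 475676/76455 - 203186/(-3 - 514596726 + 50274) = 475676/76455 - 203186/(-514546455) = 475676/76455 - 203186*(-1/514546455) = 475676/76455 + 203186/514546455 = 16318195607614/2622643281135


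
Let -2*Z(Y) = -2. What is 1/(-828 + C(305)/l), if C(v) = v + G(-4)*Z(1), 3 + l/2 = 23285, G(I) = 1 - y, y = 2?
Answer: -11641/9638672 ≈ -0.0012077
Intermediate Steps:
Z(Y) = 1 (Z(Y) = -1/2*(-2) = 1)
G(I) = -1 (G(I) = 1 - 1*2 = 1 - 2 = -1)
l = 46564 (l = -6 + 2*23285 = -6 + 46570 = 46564)
C(v) = -1 + v (C(v) = v - 1*1 = v - 1 = -1 + v)
1/(-828 + C(305)/l) = 1/(-828 + (-1 + 305)/46564) = 1/(-828 + 304*(1/46564)) = 1/(-828 + 76/11641) = 1/(-9638672/11641) = -11641/9638672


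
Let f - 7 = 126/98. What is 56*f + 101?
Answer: 565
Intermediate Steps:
f = 58/7 (f = 7 + 126/98 = 7 + 126*(1/98) = 7 + 9/7 = 58/7 ≈ 8.2857)
56*f + 101 = 56*(58/7) + 101 = 464 + 101 = 565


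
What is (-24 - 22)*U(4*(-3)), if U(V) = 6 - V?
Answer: -828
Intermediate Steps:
(-24 - 22)*U(4*(-3)) = (-24 - 22)*(6 - 4*(-3)) = -46*(6 - 1*(-12)) = -46*(6 + 12) = -46*18 = -828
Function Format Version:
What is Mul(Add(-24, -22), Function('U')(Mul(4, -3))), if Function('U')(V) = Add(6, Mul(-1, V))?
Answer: -828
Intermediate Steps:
Mul(Add(-24, -22), Function('U')(Mul(4, -3))) = Mul(Add(-24, -22), Add(6, Mul(-1, Mul(4, -3)))) = Mul(-46, Add(6, Mul(-1, -12))) = Mul(-46, Add(6, 12)) = Mul(-46, 18) = -828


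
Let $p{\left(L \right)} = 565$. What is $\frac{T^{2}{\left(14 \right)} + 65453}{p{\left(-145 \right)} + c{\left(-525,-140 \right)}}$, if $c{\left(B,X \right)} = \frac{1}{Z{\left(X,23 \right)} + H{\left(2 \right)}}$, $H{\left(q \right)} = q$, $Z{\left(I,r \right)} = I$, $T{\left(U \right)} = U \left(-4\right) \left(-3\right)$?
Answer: $\frac{12927426}{77969} \approx 165.8$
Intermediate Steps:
$T{\left(U \right)} = 12 U$ ($T{\left(U \right)} = - 4 U \left(-3\right) = 12 U$)
$c{\left(B,X \right)} = \frac{1}{2 + X}$ ($c{\left(B,X \right)} = \frac{1}{X + 2} = \frac{1}{2 + X}$)
$\frac{T^{2}{\left(14 \right)} + 65453}{p{\left(-145 \right)} + c{\left(-525,-140 \right)}} = \frac{\left(12 \cdot 14\right)^{2} + 65453}{565 + \frac{1}{2 - 140}} = \frac{168^{2} + 65453}{565 + \frac{1}{-138}} = \frac{28224 + 65453}{565 - \frac{1}{138}} = \frac{93677}{\frac{77969}{138}} = 93677 \cdot \frac{138}{77969} = \frac{12927426}{77969}$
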